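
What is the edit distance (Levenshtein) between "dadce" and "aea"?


Computing edit distance: "dadce" -> "aea"
DP table:
           a    e    a
      0    1    2    3
  d   1    1    2    3
  a   2    1    2    2
  d   3    2    2    3
  c   4    3    3    3
  e   5    4    3    4
Edit distance = dp[5][3] = 4

4


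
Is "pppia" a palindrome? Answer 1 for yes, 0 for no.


Input: pppia
Reversed: aippp
  Compare pos 0 ('p') with pos 4 ('a'): MISMATCH
  Compare pos 1 ('p') with pos 3 ('i'): MISMATCH
Result: not a palindrome

0


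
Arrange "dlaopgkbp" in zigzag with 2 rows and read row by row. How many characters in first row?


Zigzag "dlaopgkbp" into 2 rows:
Placing characters:
  'd' => row 0
  'l' => row 1
  'a' => row 0
  'o' => row 1
  'p' => row 0
  'g' => row 1
  'k' => row 0
  'b' => row 1
  'p' => row 0
Rows:
  Row 0: "dapkp"
  Row 1: "logb"
First row length: 5

5


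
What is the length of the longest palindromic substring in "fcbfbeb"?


Input: "fcbfbeb"
Checking substrings for palindromes:
  [2:5] "bfb" (len 3) => palindrome
  [4:7] "beb" (len 3) => palindrome
Longest palindromic substring: "bfb" with length 3

3


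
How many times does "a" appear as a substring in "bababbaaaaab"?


Searching for "a" in "bababbaaaaab"
Scanning each position:
  Position 0: "b" => no
  Position 1: "a" => MATCH
  Position 2: "b" => no
  Position 3: "a" => MATCH
  Position 4: "b" => no
  Position 5: "b" => no
  Position 6: "a" => MATCH
  Position 7: "a" => MATCH
  Position 8: "a" => MATCH
  Position 9: "a" => MATCH
  Position 10: "a" => MATCH
  Position 11: "b" => no
Total occurrences: 7

7


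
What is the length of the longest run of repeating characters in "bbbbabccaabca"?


Input: "bbbbabccaabca"
Scanning for longest run:
  Position 1 ('b'): continues run of 'b', length=2
  Position 2 ('b'): continues run of 'b', length=3
  Position 3 ('b'): continues run of 'b', length=4
  Position 4 ('a'): new char, reset run to 1
  Position 5 ('b'): new char, reset run to 1
  Position 6 ('c'): new char, reset run to 1
  Position 7 ('c'): continues run of 'c', length=2
  Position 8 ('a'): new char, reset run to 1
  Position 9 ('a'): continues run of 'a', length=2
  Position 10 ('b'): new char, reset run to 1
  Position 11 ('c'): new char, reset run to 1
  Position 12 ('a'): new char, reset run to 1
Longest run: 'b' with length 4

4


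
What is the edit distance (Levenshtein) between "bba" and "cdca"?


Computing edit distance: "bba" -> "cdca"
DP table:
           c    d    c    a
      0    1    2    3    4
  b   1    1    2    3    4
  b   2    2    2    3    4
  a   3    3    3    3    3
Edit distance = dp[3][4] = 3

3


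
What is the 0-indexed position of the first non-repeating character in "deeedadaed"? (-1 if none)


Input: deeedadaed
Character frequencies:
  'a': 2
  'd': 4
  'e': 4
Scanning left to right for freq == 1:
  Position 0 ('d'): freq=4, skip
  Position 1 ('e'): freq=4, skip
  Position 2 ('e'): freq=4, skip
  Position 3 ('e'): freq=4, skip
  Position 4 ('d'): freq=4, skip
  Position 5 ('a'): freq=2, skip
  Position 6 ('d'): freq=4, skip
  Position 7 ('a'): freq=2, skip
  Position 8 ('e'): freq=4, skip
  Position 9 ('d'): freq=4, skip
  No unique character found => answer = -1

-1


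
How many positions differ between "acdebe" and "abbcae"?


Comparing "acdebe" and "abbcae" position by position:
  Position 0: 'a' vs 'a' => same
  Position 1: 'c' vs 'b' => DIFFER
  Position 2: 'd' vs 'b' => DIFFER
  Position 3: 'e' vs 'c' => DIFFER
  Position 4: 'b' vs 'a' => DIFFER
  Position 5: 'e' vs 'e' => same
Positions that differ: 4

4


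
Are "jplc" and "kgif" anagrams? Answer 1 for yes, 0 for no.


Strings: "jplc", "kgif"
Sorted first:  cjlp
Sorted second: fgik
Differ at position 0: 'c' vs 'f' => not anagrams

0


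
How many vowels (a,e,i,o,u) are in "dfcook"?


Input: dfcook
Checking each character:
  'd' at position 0: consonant
  'f' at position 1: consonant
  'c' at position 2: consonant
  'o' at position 3: vowel (running total: 1)
  'o' at position 4: vowel (running total: 2)
  'k' at position 5: consonant
Total vowels: 2

2


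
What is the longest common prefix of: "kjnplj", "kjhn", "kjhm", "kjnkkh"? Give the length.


Words: kjnplj, kjhn, kjhm, kjnkkh
  Position 0: all 'k' => match
  Position 1: all 'j' => match
  Position 2: ('n', 'h', 'h', 'n') => mismatch, stop
LCP = "kj" (length 2)

2


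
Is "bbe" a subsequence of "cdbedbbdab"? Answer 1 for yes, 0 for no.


Check if "bbe" is a subsequence of "cdbedbbdab"
Greedy scan:
  Position 0 ('c'): no match needed
  Position 1 ('d'): no match needed
  Position 2 ('b'): matches sub[0] = 'b'
  Position 3 ('e'): no match needed
  Position 4 ('d'): no match needed
  Position 5 ('b'): matches sub[1] = 'b'
  Position 6 ('b'): no match needed
  Position 7 ('d'): no match needed
  Position 8 ('a'): no match needed
  Position 9 ('b'): no match needed
Only matched 2/3 characters => not a subsequence

0


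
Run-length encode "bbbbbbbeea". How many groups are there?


Input: bbbbbbbeea
Scanning for consecutive runs:
  Group 1: 'b' x 7 (positions 0-6)
  Group 2: 'e' x 2 (positions 7-8)
  Group 3: 'a' x 1 (positions 9-9)
Total groups: 3

3


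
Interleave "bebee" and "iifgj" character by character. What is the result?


Interleaving "bebee" and "iifgj":
  Position 0: 'b' from first, 'i' from second => "bi"
  Position 1: 'e' from first, 'i' from second => "ei"
  Position 2: 'b' from first, 'f' from second => "bf"
  Position 3: 'e' from first, 'g' from second => "eg"
  Position 4: 'e' from first, 'j' from second => "ej"
Result: bieibfegej

bieibfegej


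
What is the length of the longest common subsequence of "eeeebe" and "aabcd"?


LCS of "eeeebe" and "aabcd"
DP table:
           a    a    b    c    d
      0    0    0    0    0    0
  e   0    0    0    0    0    0
  e   0    0    0    0    0    0
  e   0    0    0    0    0    0
  e   0    0    0    0    0    0
  b   0    0    0    1    1    1
  e   0    0    0    1    1    1
LCS length = dp[6][5] = 1

1


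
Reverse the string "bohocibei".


Input: bohocibei
Reading characters right to left:
  Position 8: 'i'
  Position 7: 'e'
  Position 6: 'b'
  Position 5: 'i'
  Position 4: 'c'
  Position 3: 'o'
  Position 2: 'h'
  Position 1: 'o'
  Position 0: 'b'
Reversed: iebicohob

iebicohob


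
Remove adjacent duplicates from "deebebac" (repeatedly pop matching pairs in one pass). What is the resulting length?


Input: deebebac
Stack-based adjacent duplicate removal:
  Read 'd': push. Stack: d
  Read 'e': push. Stack: de
  Read 'e': matches stack top 'e' => pop. Stack: d
  Read 'b': push. Stack: db
  Read 'e': push. Stack: dbe
  Read 'b': push. Stack: dbeb
  Read 'a': push. Stack: dbeba
  Read 'c': push. Stack: dbebac
Final stack: "dbebac" (length 6)

6


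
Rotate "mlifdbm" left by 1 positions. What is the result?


Input: "mlifdbm", rotate left by 1
First 1 characters: "m"
Remaining characters: "lifdbm"
Concatenate remaining + first: "lifdbm" + "m" = "lifdbmm"

lifdbmm


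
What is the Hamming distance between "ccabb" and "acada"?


Comparing "ccabb" and "acada" position by position:
  Position 0: 'c' vs 'a' => differ
  Position 1: 'c' vs 'c' => same
  Position 2: 'a' vs 'a' => same
  Position 3: 'b' vs 'd' => differ
  Position 4: 'b' vs 'a' => differ
Total differences (Hamming distance): 3

3


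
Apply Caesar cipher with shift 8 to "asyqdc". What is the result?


Caesar cipher: shift "asyqdc" by 8
  'a' (pos 0) + 8 = pos 8 = 'i'
  's' (pos 18) + 8 = pos 0 = 'a'
  'y' (pos 24) + 8 = pos 6 = 'g'
  'q' (pos 16) + 8 = pos 24 = 'y'
  'd' (pos 3) + 8 = pos 11 = 'l'
  'c' (pos 2) + 8 = pos 10 = 'k'
Result: iagylk

iagylk


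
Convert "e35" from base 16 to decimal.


Input: "e35" in base 16
Positional expansion:
  Digit 'e' (value 14) x 16^2 = 3584
  Digit '3' (value 3) x 16^1 = 48
  Digit '5' (value 5) x 16^0 = 5
Sum = 3637

3637


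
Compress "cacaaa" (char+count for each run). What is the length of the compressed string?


Input: cacaaa
Runs:
  'c' x 1 => "c1"
  'a' x 1 => "a1"
  'c' x 1 => "c1"
  'a' x 3 => "a3"
Compressed: "c1a1c1a3"
Compressed length: 8

8


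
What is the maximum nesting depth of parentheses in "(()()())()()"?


Input: "(()()())()()"
Tracking depth:
  Position 0 '(': depth becomes 1
  Position 1 '(': depth becomes 2
  Position 2 ')': depth becomes 1
  Position 3 '(': depth becomes 2
  Position 4 ')': depth becomes 1
  Position 5 '(': depth becomes 2
  Position 6 ')': depth becomes 1
  Position 7 ')': depth becomes 0
  Position 8 '(': depth becomes 1
  Position 9 ')': depth becomes 0
  Position 10 '(': depth becomes 1
  Position 11 ')': depth becomes 0
Maximum depth reached: 2

2


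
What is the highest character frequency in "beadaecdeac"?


Input: beadaecdeac
Character counts:
  'a': 3
  'b': 1
  'c': 2
  'd': 2
  'e': 3
Maximum frequency: 3

3


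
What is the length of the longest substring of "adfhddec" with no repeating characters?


Input: "adfhddec"
Sliding window (track last position of each char):
  Position 0 ('a'): window [0,0] length 1 -- new best
  Position 1 ('d'): window [0,1] length 2 -- new best
  Position 2 ('f'): window [0,2] length 3 -- new best
  Position 3 ('h'): window [0,3] length 4 -- new best
  Position 4 ('d'): repeat (last at 1), move window start to 2
  Position 4 ('d'): window [2,4] length 3
  Position 5 ('d'): repeat (last at 4), move window start to 5
  Position 5 ('d'): window [5,5] length 1
  Position 6 ('e'): window [5,6] length 2
  Position 7 ('c'): window [5,7] length 3
Longest substring with no repeats: "adfh" with length 4

4


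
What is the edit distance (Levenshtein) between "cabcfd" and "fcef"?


Computing edit distance: "cabcfd" -> "fcef"
DP table:
           f    c    e    f
      0    1    2    3    4
  c   1    1    1    2    3
  a   2    2    2    2    3
  b   3    3    3    3    3
  c   4    4    3    4    4
  f   5    4    4    4    4
  d   6    5    5    5    5
Edit distance = dp[6][4] = 5

5


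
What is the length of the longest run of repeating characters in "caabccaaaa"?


Input: "caabccaaaa"
Scanning for longest run:
  Position 1 ('a'): new char, reset run to 1
  Position 2 ('a'): continues run of 'a', length=2
  Position 3 ('b'): new char, reset run to 1
  Position 4 ('c'): new char, reset run to 1
  Position 5 ('c'): continues run of 'c', length=2
  Position 6 ('a'): new char, reset run to 1
  Position 7 ('a'): continues run of 'a', length=2
  Position 8 ('a'): continues run of 'a', length=3
  Position 9 ('a'): continues run of 'a', length=4
Longest run: 'a' with length 4

4


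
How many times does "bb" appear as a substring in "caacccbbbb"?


Searching for "bb" in "caacccbbbb"
Scanning each position:
  Position 0: "ca" => no
  Position 1: "aa" => no
  Position 2: "ac" => no
  Position 3: "cc" => no
  Position 4: "cc" => no
  Position 5: "cb" => no
  Position 6: "bb" => MATCH
  Position 7: "bb" => MATCH
  Position 8: "bb" => MATCH
Total occurrences: 3

3


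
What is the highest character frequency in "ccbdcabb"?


Input: ccbdcabb
Character counts:
  'a': 1
  'b': 3
  'c': 3
  'd': 1
Maximum frequency: 3

3


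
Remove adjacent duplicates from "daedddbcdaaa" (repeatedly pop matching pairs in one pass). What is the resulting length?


Input: daedddbcdaaa
Stack-based adjacent duplicate removal:
  Read 'd': push. Stack: d
  Read 'a': push. Stack: da
  Read 'e': push. Stack: dae
  Read 'd': push. Stack: daed
  Read 'd': matches stack top 'd' => pop. Stack: dae
  Read 'd': push. Stack: daed
  Read 'b': push. Stack: daedb
  Read 'c': push. Stack: daedbc
  Read 'd': push. Stack: daedbcd
  Read 'a': push. Stack: daedbcda
  Read 'a': matches stack top 'a' => pop. Stack: daedbcd
  Read 'a': push. Stack: daedbcda
Final stack: "daedbcda" (length 8)

8


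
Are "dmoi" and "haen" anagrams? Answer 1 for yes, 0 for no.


Strings: "dmoi", "haen"
Sorted first:  dimo
Sorted second: aehn
Differ at position 0: 'd' vs 'a' => not anagrams

0


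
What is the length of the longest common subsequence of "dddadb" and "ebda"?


LCS of "dddadb" and "ebda"
DP table:
           e    b    d    a
      0    0    0    0    0
  d   0    0    0    1    1
  d   0    0    0    1    1
  d   0    0    0    1    1
  a   0    0    0    1    2
  d   0    0    0    1    2
  b   0    0    1    1    2
LCS length = dp[6][4] = 2

2


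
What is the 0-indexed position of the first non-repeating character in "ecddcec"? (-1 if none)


Input: ecddcec
Character frequencies:
  'c': 3
  'd': 2
  'e': 2
Scanning left to right for freq == 1:
  Position 0 ('e'): freq=2, skip
  Position 1 ('c'): freq=3, skip
  Position 2 ('d'): freq=2, skip
  Position 3 ('d'): freq=2, skip
  Position 4 ('c'): freq=3, skip
  Position 5 ('e'): freq=2, skip
  Position 6 ('c'): freq=3, skip
  No unique character found => answer = -1

-1


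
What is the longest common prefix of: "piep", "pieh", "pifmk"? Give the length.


Words: piep, pieh, pifmk
  Position 0: all 'p' => match
  Position 1: all 'i' => match
  Position 2: ('e', 'e', 'f') => mismatch, stop
LCP = "pi" (length 2)

2


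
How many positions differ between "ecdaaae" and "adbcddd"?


Comparing "ecdaaae" and "adbcddd" position by position:
  Position 0: 'e' vs 'a' => DIFFER
  Position 1: 'c' vs 'd' => DIFFER
  Position 2: 'd' vs 'b' => DIFFER
  Position 3: 'a' vs 'c' => DIFFER
  Position 4: 'a' vs 'd' => DIFFER
  Position 5: 'a' vs 'd' => DIFFER
  Position 6: 'e' vs 'd' => DIFFER
Positions that differ: 7

7


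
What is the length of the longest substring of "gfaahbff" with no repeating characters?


Input: "gfaahbff"
Sliding window (track last position of each char):
  Position 0 ('g'): window [0,0] length 1 -- new best
  Position 1 ('f'): window [0,1] length 2 -- new best
  Position 2 ('a'): window [0,2] length 3 -- new best
  Position 3 ('a'): repeat (last at 2), move window start to 3
  Position 3 ('a'): window [3,3] length 1
  Position 4 ('h'): window [3,4] length 2
  Position 5 ('b'): window [3,5] length 3
  Position 6 ('f'): window [3,6] length 4 -- new best
  Position 7 ('f'): repeat (last at 6), move window start to 7
  Position 7 ('f'): window [7,7] length 1
Longest substring with no repeats: "ahbf" with length 4

4


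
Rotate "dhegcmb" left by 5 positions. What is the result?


Input: "dhegcmb", rotate left by 5
First 5 characters: "dhegc"
Remaining characters: "mb"
Concatenate remaining + first: "mb" + "dhegc" = "mbdhegc"

mbdhegc


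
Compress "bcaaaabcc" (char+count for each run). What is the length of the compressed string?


Input: bcaaaabcc
Runs:
  'b' x 1 => "b1"
  'c' x 1 => "c1"
  'a' x 4 => "a4"
  'b' x 1 => "b1"
  'c' x 2 => "c2"
Compressed: "b1c1a4b1c2"
Compressed length: 10

10


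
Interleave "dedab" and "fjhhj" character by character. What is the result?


Interleaving "dedab" and "fjhhj":
  Position 0: 'd' from first, 'f' from second => "df"
  Position 1: 'e' from first, 'j' from second => "ej"
  Position 2: 'd' from first, 'h' from second => "dh"
  Position 3: 'a' from first, 'h' from second => "ah"
  Position 4: 'b' from first, 'j' from second => "bj"
Result: dfejdhahbj

dfejdhahbj


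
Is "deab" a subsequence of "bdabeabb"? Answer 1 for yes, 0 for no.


Check if "deab" is a subsequence of "bdabeabb"
Greedy scan:
  Position 0 ('b'): no match needed
  Position 1 ('d'): matches sub[0] = 'd'
  Position 2 ('a'): no match needed
  Position 3 ('b'): no match needed
  Position 4 ('e'): matches sub[1] = 'e'
  Position 5 ('a'): matches sub[2] = 'a'
  Position 6 ('b'): matches sub[3] = 'b'
  Position 7 ('b'): no match needed
All 4 characters matched => is a subsequence

1


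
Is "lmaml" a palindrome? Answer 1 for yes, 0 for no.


Input: lmaml
Reversed: lmaml
  Compare pos 0 ('l') with pos 4 ('l'): match
  Compare pos 1 ('m') with pos 3 ('m'): match
Result: palindrome

1


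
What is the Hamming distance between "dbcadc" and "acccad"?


Comparing "dbcadc" and "acccad" position by position:
  Position 0: 'd' vs 'a' => differ
  Position 1: 'b' vs 'c' => differ
  Position 2: 'c' vs 'c' => same
  Position 3: 'a' vs 'c' => differ
  Position 4: 'd' vs 'a' => differ
  Position 5: 'c' vs 'd' => differ
Total differences (Hamming distance): 5

5


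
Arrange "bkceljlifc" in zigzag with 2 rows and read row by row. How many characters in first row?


Zigzag "bkceljlifc" into 2 rows:
Placing characters:
  'b' => row 0
  'k' => row 1
  'c' => row 0
  'e' => row 1
  'l' => row 0
  'j' => row 1
  'l' => row 0
  'i' => row 1
  'f' => row 0
  'c' => row 1
Rows:
  Row 0: "bcllf"
  Row 1: "kejic"
First row length: 5

5


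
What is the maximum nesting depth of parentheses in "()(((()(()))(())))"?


Input: "()(((()(()))(())))"
Tracking depth:
  Position 0 '(': depth becomes 1
  Position 1 ')': depth becomes 0
  Position 2 '(': depth becomes 1
  Position 3 '(': depth becomes 2
  Position 4 '(': depth becomes 3
  Position 5 '(': depth becomes 4
  Position 6 ')': depth becomes 3
  Position 7 '(': depth becomes 4
  Position 8 '(': depth becomes 5
  Position 9 ')': depth becomes 4
  Position 10 ')': depth becomes 3
  Position 11 ')': depth becomes 2
  Position 12 '(': depth becomes 3
  Position 13 '(': depth becomes 4
  Position 14 ')': depth becomes 3
  Position 15 ')': depth becomes 2
  Position 16 ')': depth becomes 1
  Position 17 ')': depth becomes 0
Maximum depth reached: 5

5


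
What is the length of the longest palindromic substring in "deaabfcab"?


Input: "deaabfcab"
Checking substrings for palindromes:
  [2:4] "aa" (len 2) => palindrome
Longest palindromic substring: "aa" with length 2

2


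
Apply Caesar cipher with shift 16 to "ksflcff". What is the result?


Caesar cipher: shift "ksflcff" by 16
  'k' (pos 10) + 16 = pos 0 = 'a'
  's' (pos 18) + 16 = pos 8 = 'i'
  'f' (pos 5) + 16 = pos 21 = 'v'
  'l' (pos 11) + 16 = pos 1 = 'b'
  'c' (pos 2) + 16 = pos 18 = 's'
  'f' (pos 5) + 16 = pos 21 = 'v'
  'f' (pos 5) + 16 = pos 21 = 'v'
Result: aivbsvv

aivbsvv


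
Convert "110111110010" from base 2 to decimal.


Input: "110111110010" in base 2
Positional expansion:
  Digit '1' (value 1) x 2^11 = 2048
  Digit '1' (value 1) x 2^10 = 1024
  Digit '0' (value 0) x 2^9 = 0
  Digit '1' (value 1) x 2^8 = 256
  Digit '1' (value 1) x 2^7 = 128
  Digit '1' (value 1) x 2^6 = 64
  Digit '1' (value 1) x 2^5 = 32
  Digit '1' (value 1) x 2^4 = 16
  Digit '0' (value 0) x 2^3 = 0
  Digit '0' (value 0) x 2^2 = 0
  Digit '1' (value 1) x 2^1 = 2
  Digit '0' (value 0) x 2^0 = 0
Sum = 3570

3570


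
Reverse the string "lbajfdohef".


Input: lbajfdohef
Reading characters right to left:
  Position 9: 'f'
  Position 8: 'e'
  Position 7: 'h'
  Position 6: 'o'
  Position 5: 'd'
  Position 4: 'f'
  Position 3: 'j'
  Position 2: 'a'
  Position 1: 'b'
  Position 0: 'l'
Reversed: fehodfjabl

fehodfjabl


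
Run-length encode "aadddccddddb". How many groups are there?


Input: aadddccddddb
Scanning for consecutive runs:
  Group 1: 'a' x 2 (positions 0-1)
  Group 2: 'd' x 3 (positions 2-4)
  Group 3: 'c' x 2 (positions 5-6)
  Group 4: 'd' x 4 (positions 7-10)
  Group 5: 'b' x 1 (positions 11-11)
Total groups: 5

5


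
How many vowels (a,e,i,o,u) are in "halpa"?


Input: halpa
Checking each character:
  'h' at position 0: consonant
  'a' at position 1: vowel (running total: 1)
  'l' at position 2: consonant
  'p' at position 3: consonant
  'a' at position 4: vowel (running total: 2)
Total vowels: 2

2


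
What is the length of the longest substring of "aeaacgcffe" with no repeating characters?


Input: "aeaacgcffe"
Sliding window (track last position of each char):
  Position 0 ('a'): window [0,0] length 1 -- new best
  Position 1 ('e'): window [0,1] length 2 -- new best
  Position 2 ('a'): repeat (last at 0), move window start to 1
  Position 2 ('a'): window [1,2] length 2
  Position 3 ('a'): repeat (last at 2), move window start to 3
  Position 3 ('a'): window [3,3] length 1
  Position 4 ('c'): window [3,4] length 2
  Position 5 ('g'): window [3,5] length 3 -- new best
  Position 6 ('c'): repeat (last at 4), move window start to 5
  Position 6 ('c'): window [5,6] length 2
  Position 7 ('f'): window [5,7] length 3
  Position 8 ('f'): repeat (last at 7), move window start to 8
  Position 8 ('f'): window [8,8] length 1
  Position 9 ('e'): window [8,9] length 2
Longest substring with no repeats: "acg" with length 3

3


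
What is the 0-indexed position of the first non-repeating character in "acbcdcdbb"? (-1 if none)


Input: acbcdcdbb
Character frequencies:
  'a': 1
  'b': 3
  'c': 3
  'd': 2
Scanning left to right for freq == 1:
  Position 0 ('a'): unique! => answer = 0

0


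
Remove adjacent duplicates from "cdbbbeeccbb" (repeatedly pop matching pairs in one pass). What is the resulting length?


Input: cdbbbeeccbb
Stack-based adjacent duplicate removal:
  Read 'c': push. Stack: c
  Read 'd': push. Stack: cd
  Read 'b': push. Stack: cdb
  Read 'b': matches stack top 'b' => pop. Stack: cd
  Read 'b': push. Stack: cdb
  Read 'e': push. Stack: cdbe
  Read 'e': matches stack top 'e' => pop. Stack: cdb
  Read 'c': push. Stack: cdbc
  Read 'c': matches stack top 'c' => pop. Stack: cdb
  Read 'b': matches stack top 'b' => pop. Stack: cd
  Read 'b': push. Stack: cdb
Final stack: "cdb" (length 3)

3


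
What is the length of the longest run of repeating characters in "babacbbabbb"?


Input: "babacbbabbb"
Scanning for longest run:
  Position 1 ('a'): new char, reset run to 1
  Position 2 ('b'): new char, reset run to 1
  Position 3 ('a'): new char, reset run to 1
  Position 4 ('c'): new char, reset run to 1
  Position 5 ('b'): new char, reset run to 1
  Position 6 ('b'): continues run of 'b', length=2
  Position 7 ('a'): new char, reset run to 1
  Position 8 ('b'): new char, reset run to 1
  Position 9 ('b'): continues run of 'b', length=2
  Position 10 ('b'): continues run of 'b', length=3
Longest run: 'b' with length 3

3


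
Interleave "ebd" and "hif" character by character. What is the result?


Interleaving "ebd" and "hif":
  Position 0: 'e' from first, 'h' from second => "eh"
  Position 1: 'b' from first, 'i' from second => "bi"
  Position 2: 'd' from first, 'f' from second => "df"
Result: ehbidf

ehbidf


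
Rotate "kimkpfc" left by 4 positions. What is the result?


Input: "kimkpfc", rotate left by 4
First 4 characters: "kimk"
Remaining characters: "pfc"
Concatenate remaining + first: "pfc" + "kimk" = "pfckimk"

pfckimk


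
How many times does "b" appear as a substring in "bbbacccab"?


Searching for "b" in "bbbacccab"
Scanning each position:
  Position 0: "b" => MATCH
  Position 1: "b" => MATCH
  Position 2: "b" => MATCH
  Position 3: "a" => no
  Position 4: "c" => no
  Position 5: "c" => no
  Position 6: "c" => no
  Position 7: "a" => no
  Position 8: "b" => MATCH
Total occurrences: 4

4


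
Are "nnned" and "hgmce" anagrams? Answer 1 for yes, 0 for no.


Strings: "nnned", "hgmce"
Sorted first:  dennn
Sorted second: ceghm
Differ at position 0: 'd' vs 'c' => not anagrams

0


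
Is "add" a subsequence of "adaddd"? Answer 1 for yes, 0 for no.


Check if "add" is a subsequence of "adaddd"
Greedy scan:
  Position 0 ('a'): matches sub[0] = 'a'
  Position 1 ('d'): matches sub[1] = 'd'
  Position 2 ('a'): no match needed
  Position 3 ('d'): matches sub[2] = 'd'
  Position 4 ('d'): no match needed
  Position 5 ('d'): no match needed
All 3 characters matched => is a subsequence

1


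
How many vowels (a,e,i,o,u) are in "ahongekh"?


Input: ahongekh
Checking each character:
  'a' at position 0: vowel (running total: 1)
  'h' at position 1: consonant
  'o' at position 2: vowel (running total: 2)
  'n' at position 3: consonant
  'g' at position 4: consonant
  'e' at position 5: vowel (running total: 3)
  'k' at position 6: consonant
  'h' at position 7: consonant
Total vowels: 3

3


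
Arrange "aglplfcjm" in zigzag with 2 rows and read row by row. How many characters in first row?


Zigzag "aglplfcjm" into 2 rows:
Placing characters:
  'a' => row 0
  'g' => row 1
  'l' => row 0
  'p' => row 1
  'l' => row 0
  'f' => row 1
  'c' => row 0
  'j' => row 1
  'm' => row 0
Rows:
  Row 0: "allcm"
  Row 1: "gpfj"
First row length: 5

5


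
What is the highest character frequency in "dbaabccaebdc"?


Input: dbaabccaebdc
Character counts:
  'a': 3
  'b': 3
  'c': 3
  'd': 2
  'e': 1
Maximum frequency: 3

3


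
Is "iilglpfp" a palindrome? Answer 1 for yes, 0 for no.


Input: iilglpfp
Reversed: pfplglii
  Compare pos 0 ('i') with pos 7 ('p'): MISMATCH
  Compare pos 1 ('i') with pos 6 ('f'): MISMATCH
  Compare pos 2 ('l') with pos 5 ('p'): MISMATCH
  Compare pos 3 ('g') with pos 4 ('l'): MISMATCH
Result: not a palindrome

0


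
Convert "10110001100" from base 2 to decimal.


Input: "10110001100" in base 2
Positional expansion:
  Digit '1' (value 1) x 2^10 = 1024
  Digit '0' (value 0) x 2^9 = 0
  Digit '1' (value 1) x 2^8 = 256
  Digit '1' (value 1) x 2^7 = 128
  Digit '0' (value 0) x 2^6 = 0
  Digit '0' (value 0) x 2^5 = 0
  Digit '0' (value 0) x 2^4 = 0
  Digit '1' (value 1) x 2^3 = 8
  Digit '1' (value 1) x 2^2 = 4
  Digit '0' (value 0) x 2^1 = 0
  Digit '0' (value 0) x 2^0 = 0
Sum = 1420

1420


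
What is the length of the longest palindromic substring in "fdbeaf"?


Input: "fdbeaf"
Checking substrings for palindromes:
  No multi-char palindromic substrings found
Longest palindromic substring: "f" with length 1

1


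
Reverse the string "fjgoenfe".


Input: fjgoenfe
Reading characters right to left:
  Position 7: 'e'
  Position 6: 'f'
  Position 5: 'n'
  Position 4: 'e'
  Position 3: 'o'
  Position 2: 'g'
  Position 1: 'j'
  Position 0: 'f'
Reversed: efneogjf

efneogjf


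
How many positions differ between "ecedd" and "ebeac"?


Comparing "ecedd" and "ebeac" position by position:
  Position 0: 'e' vs 'e' => same
  Position 1: 'c' vs 'b' => DIFFER
  Position 2: 'e' vs 'e' => same
  Position 3: 'd' vs 'a' => DIFFER
  Position 4: 'd' vs 'c' => DIFFER
Positions that differ: 3

3


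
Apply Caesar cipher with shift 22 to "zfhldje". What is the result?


Caesar cipher: shift "zfhldje" by 22
  'z' (pos 25) + 22 = pos 21 = 'v'
  'f' (pos 5) + 22 = pos 1 = 'b'
  'h' (pos 7) + 22 = pos 3 = 'd'
  'l' (pos 11) + 22 = pos 7 = 'h'
  'd' (pos 3) + 22 = pos 25 = 'z'
  'j' (pos 9) + 22 = pos 5 = 'f'
  'e' (pos 4) + 22 = pos 0 = 'a'
Result: vbdhzfa

vbdhzfa


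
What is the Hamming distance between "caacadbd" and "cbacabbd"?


Comparing "caacadbd" and "cbacabbd" position by position:
  Position 0: 'c' vs 'c' => same
  Position 1: 'a' vs 'b' => differ
  Position 2: 'a' vs 'a' => same
  Position 3: 'c' vs 'c' => same
  Position 4: 'a' vs 'a' => same
  Position 5: 'd' vs 'b' => differ
  Position 6: 'b' vs 'b' => same
  Position 7: 'd' vs 'd' => same
Total differences (Hamming distance): 2

2


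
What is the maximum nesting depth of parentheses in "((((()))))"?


Input: "((((()))))"
Tracking depth:
  Position 0 '(': depth becomes 1
  Position 1 '(': depth becomes 2
  Position 2 '(': depth becomes 3
  Position 3 '(': depth becomes 4
  Position 4 '(': depth becomes 5
  Position 5 ')': depth becomes 4
  Position 6 ')': depth becomes 3
  Position 7 ')': depth becomes 2
  Position 8 ')': depth becomes 1
  Position 9 ')': depth becomes 0
Maximum depth reached: 5

5


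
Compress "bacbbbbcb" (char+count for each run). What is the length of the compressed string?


Input: bacbbbbcb
Runs:
  'b' x 1 => "b1"
  'a' x 1 => "a1"
  'c' x 1 => "c1"
  'b' x 4 => "b4"
  'c' x 1 => "c1"
  'b' x 1 => "b1"
Compressed: "b1a1c1b4c1b1"
Compressed length: 12

12


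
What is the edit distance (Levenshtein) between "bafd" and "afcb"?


Computing edit distance: "bafd" -> "afcb"
DP table:
           a    f    c    b
      0    1    2    3    4
  b   1    1    2    3    3
  a   2    1    2    3    4
  f   3    2    1    2    3
  d   4    3    2    2    3
Edit distance = dp[4][4] = 3

3


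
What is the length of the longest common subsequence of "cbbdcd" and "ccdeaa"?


LCS of "cbbdcd" and "ccdeaa"
DP table:
           c    c    d    e    a    a
      0    0    0    0    0    0    0
  c   0    1    1    1    1    1    1
  b   0    1    1    1    1    1    1
  b   0    1    1    1    1    1    1
  d   0    1    1    2    2    2    2
  c   0    1    2    2    2    2    2
  d   0    1    2    3    3    3    3
LCS length = dp[6][6] = 3

3


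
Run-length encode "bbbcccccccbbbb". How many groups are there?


Input: bbbcccccccbbbb
Scanning for consecutive runs:
  Group 1: 'b' x 3 (positions 0-2)
  Group 2: 'c' x 7 (positions 3-9)
  Group 3: 'b' x 4 (positions 10-13)
Total groups: 3

3


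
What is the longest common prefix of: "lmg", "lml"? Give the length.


Words: lmg, lml
  Position 0: all 'l' => match
  Position 1: all 'm' => match
  Position 2: ('g', 'l') => mismatch, stop
LCP = "lm" (length 2)

2


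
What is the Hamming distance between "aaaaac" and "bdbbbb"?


Comparing "aaaaac" and "bdbbbb" position by position:
  Position 0: 'a' vs 'b' => differ
  Position 1: 'a' vs 'd' => differ
  Position 2: 'a' vs 'b' => differ
  Position 3: 'a' vs 'b' => differ
  Position 4: 'a' vs 'b' => differ
  Position 5: 'c' vs 'b' => differ
Total differences (Hamming distance): 6

6


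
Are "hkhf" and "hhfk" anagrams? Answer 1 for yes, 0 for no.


Strings: "hkhf", "hhfk"
Sorted first:  fhhk
Sorted second: fhhk
Sorted forms match => anagrams

1


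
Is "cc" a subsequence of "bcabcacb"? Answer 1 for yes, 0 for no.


Check if "cc" is a subsequence of "bcabcacb"
Greedy scan:
  Position 0 ('b'): no match needed
  Position 1 ('c'): matches sub[0] = 'c'
  Position 2 ('a'): no match needed
  Position 3 ('b'): no match needed
  Position 4 ('c'): matches sub[1] = 'c'
  Position 5 ('a'): no match needed
  Position 6 ('c'): no match needed
  Position 7 ('b'): no match needed
All 2 characters matched => is a subsequence

1


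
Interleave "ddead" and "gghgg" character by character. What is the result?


Interleaving "ddead" and "gghgg":
  Position 0: 'd' from first, 'g' from second => "dg"
  Position 1: 'd' from first, 'g' from second => "dg"
  Position 2: 'e' from first, 'h' from second => "eh"
  Position 3: 'a' from first, 'g' from second => "ag"
  Position 4: 'd' from first, 'g' from second => "dg"
Result: dgdgehagdg

dgdgehagdg


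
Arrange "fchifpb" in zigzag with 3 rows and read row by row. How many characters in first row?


Zigzag "fchifpb" into 3 rows:
Placing characters:
  'f' => row 0
  'c' => row 1
  'h' => row 2
  'i' => row 1
  'f' => row 0
  'p' => row 1
  'b' => row 2
Rows:
  Row 0: "ff"
  Row 1: "cip"
  Row 2: "hb"
First row length: 2

2


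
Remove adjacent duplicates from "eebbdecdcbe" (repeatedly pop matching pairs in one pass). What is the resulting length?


Input: eebbdecdcbe
Stack-based adjacent duplicate removal:
  Read 'e': push. Stack: e
  Read 'e': matches stack top 'e' => pop. Stack: (empty)
  Read 'b': push. Stack: b
  Read 'b': matches stack top 'b' => pop. Stack: (empty)
  Read 'd': push. Stack: d
  Read 'e': push. Stack: de
  Read 'c': push. Stack: dec
  Read 'd': push. Stack: decd
  Read 'c': push. Stack: decdc
  Read 'b': push. Stack: decdcb
  Read 'e': push. Stack: decdcbe
Final stack: "decdcbe" (length 7)

7


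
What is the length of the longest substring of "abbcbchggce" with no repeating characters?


Input: "abbcbchggce"
Sliding window (track last position of each char):
  Position 0 ('a'): window [0,0] length 1 -- new best
  Position 1 ('b'): window [0,1] length 2 -- new best
  Position 2 ('b'): repeat (last at 1), move window start to 2
  Position 2 ('b'): window [2,2] length 1
  Position 3 ('c'): window [2,3] length 2
  Position 4 ('b'): repeat (last at 2), move window start to 3
  Position 4 ('b'): window [3,4] length 2
  Position 5 ('c'): repeat (last at 3), move window start to 4
  Position 5 ('c'): window [4,5] length 2
  Position 6 ('h'): window [4,6] length 3 -- new best
  Position 7 ('g'): window [4,7] length 4 -- new best
  Position 8 ('g'): repeat (last at 7), move window start to 8
  Position 8 ('g'): window [8,8] length 1
  Position 9 ('c'): window [8,9] length 2
  Position 10 ('e'): window [8,10] length 3
Longest substring with no repeats: "bchg" with length 4

4


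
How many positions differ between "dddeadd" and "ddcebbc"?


Comparing "dddeadd" and "ddcebbc" position by position:
  Position 0: 'd' vs 'd' => same
  Position 1: 'd' vs 'd' => same
  Position 2: 'd' vs 'c' => DIFFER
  Position 3: 'e' vs 'e' => same
  Position 4: 'a' vs 'b' => DIFFER
  Position 5: 'd' vs 'b' => DIFFER
  Position 6: 'd' vs 'c' => DIFFER
Positions that differ: 4

4


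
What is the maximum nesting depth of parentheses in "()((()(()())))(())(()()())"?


Input: "()((()(()())))(())(()()())"
Tracking depth:
  Position 0 '(': depth becomes 1
  Position 1 ')': depth becomes 0
  Position 2 '(': depth becomes 1
  Position 3 '(': depth becomes 2
  Position 4 '(': depth becomes 3
  Position 5 ')': depth becomes 2
  Position 6 '(': depth becomes 3
  Position 7 '(': depth becomes 4
  Position 8 ')': depth becomes 3
  Position 9 '(': depth becomes 4
  Position 10 ')': depth becomes 3
  Position 11 ')': depth becomes 2
  Position 12 ')': depth becomes 1
  Position 13 ')': depth becomes 0
  Position 14 '(': depth becomes 1
  Position 15 '(': depth becomes 2
  Position 16 ')': depth becomes 1
  Position 17 ')': depth becomes 0
  Position 18 '(': depth becomes 1
  Position 19 '(': depth becomes 2
  Position 20 ')': depth becomes 1
  Position 21 '(': depth becomes 2
  Position 22 ')': depth becomes 1
  Position 23 '(': depth becomes 2
  Position 24 ')': depth becomes 1
  Position 25 ')': depth becomes 0
Maximum depth reached: 4

4


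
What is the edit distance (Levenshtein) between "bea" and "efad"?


Computing edit distance: "bea" -> "efad"
DP table:
           e    f    a    d
      0    1    2    3    4
  b   1    1    2    3    4
  e   2    1    2    3    4
  a   3    2    2    2    3
Edit distance = dp[3][4] = 3

3


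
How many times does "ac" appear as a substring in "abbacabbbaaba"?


Searching for "ac" in "abbacabbbaaba"
Scanning each position:
  Position 0: "ab" => no
  Position 1: "bb" => no
  Position 2: "ba" => no
  Position 3: "ac" => MATCH
  Position 4: "ca" => no
  Position 5: "ab" => no
  Position 6: "bb" => no
  Position 7: "bb" => no
  Position 8: "ba" => no
  Position 9: "aa" => no
  Position 10: "ab" => no
  Position 11: "ba" => no
Total occurrences: 1

1


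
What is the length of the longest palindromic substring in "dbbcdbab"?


Input: "dbbcdbab"
Checking substrings for palindromes:
  [5:8] "bab" (len 3) => palindrome
  [1:3] "bb" (len 2) => palindrome
Longest palindromic substring: "bab" with length 3

3


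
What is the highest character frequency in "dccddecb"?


Input: dccddecb
Character counts:
  'b': 1
  'c': 3
  'd': 3
  'e': 1
Maximum frequency: 3

3


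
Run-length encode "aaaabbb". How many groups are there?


Input: aaaabbb
Scanning for consecutive runs:
  Group 1: 'a' x 4 (positions 0-3)
  Group 2: 'b' x 3 (positions 4-6)
Total groups: 2

2


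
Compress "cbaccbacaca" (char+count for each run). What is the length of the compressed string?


Input: cbaccbacaca
Runs:
  'c' x 1 => "c1"
  'b' x 1 => "b1"
  'a' x 1 => "a1"
  'c' x 2 => "c2"
  'b' x 1 => "b1"
  'a' x 1 => "a1"
  'c' x 1 => "c1"
  'a' x 1 => "a1"
  'c' x 1 => "c1"
  'a' x 1 => "a1"
Compressed: "c1b1a1c2b1a1c1a1c1a1"
Compressed length: 20

20


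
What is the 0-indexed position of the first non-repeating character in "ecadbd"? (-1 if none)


Input: ecadbd
Character frequencies:
  'a': 1
  'b': 1
  'c': 1
  'd': 2
  'e': 1
Scanning left to right for freq == 1:
  Position 0 ('e'): unique! => answer = 0

0


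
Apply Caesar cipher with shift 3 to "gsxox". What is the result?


Caesar cipher: shift "gsxox" by 3
  'g' (pos 6) + 3 = pos 9 = 'j'
  's' (pos 18) + 3 = pos 21 = 'v'
  'x' (pos 23) + 3 = pos 0 = 'a'
  'o' (pos 14) + 3 = pos 17 = 'r'
  'x' (pos 23) + 3 = pos 0 = 'a'
Result: jvara

jvara


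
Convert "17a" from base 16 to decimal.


Input: "17a" in base 16
Positional expansion:
  Digit '1' (value 1) x 16^2 = 256
  Digit '7' (value 7) x 16^1 = 112
  Digit 'a' (value 10) x 16^0 = 10
Sum = 378

378


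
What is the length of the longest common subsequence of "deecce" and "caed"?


LCS of "deecce" and "caed"
DP table:
           c    a    e    d
      0    0    0    0    0
  d   0    0    0    0    1
  e   0    0    0    1    1
  e   0    0    0    1    1
  c   0    1    1    1    1
  c   0    1    1    1    1
  e   0    1    1    2    2
LCS length = dp[6][4] = 2

2


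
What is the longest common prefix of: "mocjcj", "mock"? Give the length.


Words: mocjcj, mock
  Position 0: all 'm' => match
  Position 1: all 'o' => match
  Position 2: all 'c' => match
  Position 3: ('j', 'k') => mismatch, stop
LCP = "moc" (length 3)

3


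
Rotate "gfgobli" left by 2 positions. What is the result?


Input: "gfgobli", rotate left by 2
First 2 characters: "gf"
Remaining characters: "gobli"
Concatenate remaining + first: "gobli" + "gf" = "gobligf"

gobligf


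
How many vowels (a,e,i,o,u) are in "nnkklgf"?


Input: nnkklgf
Checking each character:
  'n' at position 0: consonant
  'n' at position 1: consonant
  'k' at position 2: consonant
  'k' at position 3: consonant
  'l' at position 4: consonant
  'g' at position 5: consonant
  'f' at position 6: consonant
Total vowels: 0

0


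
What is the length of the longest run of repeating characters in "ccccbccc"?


Input: "ccccbccc"
Scanning for longest run:
  Position 1 ('c'): continues run of 'c', length=2
  Position 2 ('c'): continues run of 'c', length=3
  Position 3 ('c'): continues run of 'c', length=4
  Position 4 ('b'): new char, reset run to 1
  Position 5 ('c'): new char, reset run to 1
  Position 6 ('c'): continues run of 'c', length=2
  Position 7 ('c'): continues run of 'c', length=3
Longest run: 'c' with length 4

4


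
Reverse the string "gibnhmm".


Input: gibnhmm
Reading characters right to left:
  Position 6: 'm'
  Position 5: 'm'
  Position 4: 'h'
  Position 3: 'n'
  Position 2: 'b'
  Position 1: 'i'
  Position 0: 'g'
Reversed: mmhnbig

mmhnbig


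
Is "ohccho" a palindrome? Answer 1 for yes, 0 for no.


Input: ohccho
Reversed: ohccho
  Compare pos 0 ('o') with pos 5 ('o'): match
  Compare pos 1 ('h') with pos 4 ('h'): match
  Compare pos 2 ('c') with pos 3 ('c'): match
Result: palindrome

1


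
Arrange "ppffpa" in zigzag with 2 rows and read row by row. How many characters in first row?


Zigzag "ppffpa" into 2 rows:
Placing characters:
  'p' => row 0
  'p' => row 1
  'f' => row 0
  'f' => row 1
  'p' => row 0
  'a' => row 1
Rows:
  Row 0: "pfp"
  Row 1: "pfa"
First row length: 3

3


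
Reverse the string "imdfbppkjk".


Input: imdfbppkjk
Reading characters right to left:
  Position 9: 'k'
  Position 8: 'j'
  Position 7: 'k'
  Position 6: 'p'
  Position 5: 'p'
  Position 4: 'b'
  Position 3: 'f'
  Position 2: 'd'
  Position 1: 'm'
  Position 0: 'i'
Reversed: kjkppbfdmi

kjkppbfdmi


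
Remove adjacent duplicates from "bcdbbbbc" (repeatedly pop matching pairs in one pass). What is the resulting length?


Input: bcdbbbbc
Stack-based adjacent duplicate removal:
  Read 'b': push. Stack: b
  Read 'c': push. Stack: bc
  Read 'd': push. Stack: bcd
  Read 'b': push. Stack: bcdb
  Read 'b': matches stack top 'b' => pop. Stack: bcd
  Read 'b': push. Stack: bcdb
  Read 'b': matches stack top 'b' => pop. Stack: bcd
  Read 'c': push. Stack: bcdc
Final stack: "bcdc" (length 4)

4


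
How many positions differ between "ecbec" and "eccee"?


Comparing "ecbec" and "eccee" position by position:
  Position 0: 'e' vs 'e' => same
  Position 1: 'c' vs 'c' => same
  Position 2: 'b' vs 'c' => DIFFER
  Position 3: 'e' vs 'e' => same
  Position 4: 'c' vs 'e' => DIFFER
Positions that differ: 2

2


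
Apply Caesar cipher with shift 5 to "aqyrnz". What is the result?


Caesar cipher: shift "aqyrnz" by 5
  'a' (pos 0) + 5 = pos 5 = 'f'
  'q' (pos 16) + 5 = pos 21 = 'v'
  'y' (pos 24) + 5 = pos 3 = 'd'
  'r' (pos 17) + 5 = pos 22 = 'w'
  'n' (pos 13) + 5 = pos 18 = 's'
  'z' (pos 25) + 5 = pos 4 = 'e'
Result: fvdwse

fvdwse
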